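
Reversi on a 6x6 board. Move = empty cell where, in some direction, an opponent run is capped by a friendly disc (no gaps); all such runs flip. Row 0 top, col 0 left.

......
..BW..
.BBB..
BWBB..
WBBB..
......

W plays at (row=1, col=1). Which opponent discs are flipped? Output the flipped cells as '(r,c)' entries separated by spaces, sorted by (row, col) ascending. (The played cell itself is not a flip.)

Answer: (1,2) (2,1)

Derivation:
Dir NW: first cell '.' (not opp) -> no flip
Dir N: first cell '.' (not opp) -> no flip
Dir NE: first cell '.' (not opp) -> no flip
Dir W: first cell '.' (not opp) -> no flip
Dir E: opp run (1,2) capped by W -> flip
Dir SW: first cell '.' (not opp) -> no flip
Dir S: opp run (2,1) capped by W -> flip
Dir SE: opp run (2,2) (3,3), next='.' -> no flip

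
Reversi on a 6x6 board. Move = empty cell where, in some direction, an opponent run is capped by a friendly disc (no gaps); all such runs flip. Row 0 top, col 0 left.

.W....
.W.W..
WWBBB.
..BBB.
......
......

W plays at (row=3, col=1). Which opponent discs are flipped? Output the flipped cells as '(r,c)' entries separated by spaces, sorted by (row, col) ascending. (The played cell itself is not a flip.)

Answer: (2,2)

Derivation:
Dir NW: first cell 'W' (not opp) -> no flip
Dir N: first cell 'W' (not opp) -> no flip
Dir NE: opp run (2,2) capped by W -> flip
Dir W: first cell '.' (not opp) -> no flip
Dir E: opp run (3,2) (3,3) (3,4), next='.' -> no flip
Dir SW: first cell '.' (not opp) -> no flip
Dir S: first cell '.' (not opp) -> no flip
Dir SE: first cell '.' (not opp) -> no flip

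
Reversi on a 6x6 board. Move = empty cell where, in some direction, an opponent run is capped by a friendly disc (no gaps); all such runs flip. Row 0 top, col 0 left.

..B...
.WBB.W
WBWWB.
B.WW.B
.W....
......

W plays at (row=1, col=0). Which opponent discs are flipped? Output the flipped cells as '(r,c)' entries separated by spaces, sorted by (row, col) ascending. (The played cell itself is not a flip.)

Answer: (2,1)

Derivation:
Dir NW: edge -> no flip
Dir N: first cell '.' (not opp) -> no flip
Dir NE: first cell '.' (not opp) -> no flip
Dir W: edge -> no flip
Dir E: first cell 'W' (not opp) -> no flip
Dir SW: edge -> no flip
Dir S: first cell 'W' (not opp) -> no flip
Dir SE: opp run (2,1) capped by W -> flip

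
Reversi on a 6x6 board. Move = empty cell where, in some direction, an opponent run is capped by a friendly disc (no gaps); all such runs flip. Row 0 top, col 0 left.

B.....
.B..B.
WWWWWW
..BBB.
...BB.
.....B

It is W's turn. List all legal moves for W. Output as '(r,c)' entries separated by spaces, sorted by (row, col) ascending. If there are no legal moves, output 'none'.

Answer: (0,1) (0,2) (0,3) (0,4) (0,5) (4,1) (4,2) (4,5) (5,2) (5,3) (5,4)

Derivation:
(0,1): flips 1 -> legal
(0,2): flips 1 -> legal
(0,3): flips 1 -> legal
(0,4): flips 1 -> legal
(0,5): flips 1 -> legal
(1,0): no bracket -> illegal
(1,2): no bracket -> illegal
(1,3): no bracket -> illegal
(1,5): no bracket -> illegal
(3,1): no bracket -> illegal
(3,5): no bracket -> illegal
(4,1): flips 1 -> legal
(4,2): flips 2 -> legal
(4,5): flips 1 -> legal
(5,2): flips 2 -> legal
(5,3): flips 2 -> legal
(5,4): flips 4 -> legal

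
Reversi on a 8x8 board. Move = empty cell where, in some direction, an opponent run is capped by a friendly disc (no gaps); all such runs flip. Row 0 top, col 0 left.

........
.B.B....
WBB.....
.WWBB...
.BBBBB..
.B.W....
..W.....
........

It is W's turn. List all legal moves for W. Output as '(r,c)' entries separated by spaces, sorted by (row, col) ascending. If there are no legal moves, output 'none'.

(0,0): no bracket -> illegal
(0,1): flips 2 -> legal
(0,2): flips 1 -> legal
(0,3): no bracket -> illegal
(0,4): flips 2 -> legal
(1,0): flips 1 -> legal
(1,2): flips 1 -> legal
(1,4): no bracket -> illegal
(2,3): flips 4 -> legal
(2,4): no bracket -> illegal
(2,5): no bracket -> illegal
(3,0): no bracket -> illegal
(3,5): flips 3 -> legal
(3,6): no bracket -> illegal
(4,0): flips 1 -> legal
(4,6): no bracket -> illegal
(5,0): flips 1 -> legal
(5,2): flips 1 -> legal
(5,4): flips 1 -> legal
(5,5): no bracket -> illegal
(5,6): no bracket -> illegal
(6,0): no bracket -> illegal
(6,1): flips 2 -> legal

Answer: (0,1) (0,2) (0,4) (1,0) (1,2) (2,3) (3,5) (4,0) (5,0) (5,2) (5,4) (6,1)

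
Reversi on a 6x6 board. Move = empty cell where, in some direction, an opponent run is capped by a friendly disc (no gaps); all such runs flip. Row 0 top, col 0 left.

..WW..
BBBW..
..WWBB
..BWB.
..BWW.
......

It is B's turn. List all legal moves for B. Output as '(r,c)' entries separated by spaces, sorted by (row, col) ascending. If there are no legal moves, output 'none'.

Answer: (1,4) (2,1) (4,5) (5,2) (5,4) (5,5)

Derivation:
(0,1): no bracket -> illegal
(0,4): no bracket -> illegal
(1,4): flips 2 -> legal
(2,1): flips 2 -> legal
(3,1): no bracket -> illegal
(3,5): no bracket -> illegal
(4,5): flips 2 -> legal
(5,2): flips 1 -> legal
(5,3): no bracket -> illegal
(5,4): flips 2 -> legal
(5,5): flips 3 -> legal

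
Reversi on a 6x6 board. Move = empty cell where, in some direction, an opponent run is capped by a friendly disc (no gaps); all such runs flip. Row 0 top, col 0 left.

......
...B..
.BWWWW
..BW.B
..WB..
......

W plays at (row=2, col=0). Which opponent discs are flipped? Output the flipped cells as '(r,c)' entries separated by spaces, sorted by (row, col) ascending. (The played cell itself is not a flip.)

Answer: (2,1)

Derivation:
Dir NW: edge -> no flip
Dir N: first cell '.' (not opp) -> no flip
Dir NE: first cell '.' (not opp) -> no flip
Dir W: edge -> no flip
Dir E: opp run (2,1) capped by W -> flip
Dir SW: edge -> no flip
Dir S: first cell '.' (not opp) -> no flip
Dir SE: first cell '.' (not opp) -> no flip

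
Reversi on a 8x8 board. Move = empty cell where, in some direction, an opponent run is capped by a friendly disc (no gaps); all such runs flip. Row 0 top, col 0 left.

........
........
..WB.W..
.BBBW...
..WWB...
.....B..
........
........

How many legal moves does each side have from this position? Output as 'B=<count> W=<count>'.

Answer: B=12 W=10

Derivation:
-- B to move --
(1,1): flips 1 -> legal
(1,2): flips 1 -> legal
(1,3): flips 1 -> legal
(1,4): no bracket -> illegal
(1,5): no bracket -> illegal
(1,6): no bracket -> illegal
(2,1): flips 1 -> legal
(2,4): flips 1 -> legal
(2,6): no bracket -> illegal
(3,5): flips 1 -> legal
(3,6): no bracket -> illegal
(4,1): flips 2 -> legal
(4,5): flips 1 -> legal
(5,1): flips 1 -> legal
(5,2): flips 1 -> legal
(5,3): flips 2 -> legal
(5,4): flips 1 -> legal
B mobility = 12
-- W to move --
(1,2): flips 1 -> legal
(1,3): flips 2 -> legal
(1,4): no bracket -> illegal
(2,0): flips 1 -> legal
(2,1): flips 1 -> legal
(2,4): flips 2 -> legal
(3,0): flips 3 -> legal
(3,5): no bracket -> illegal
(4,0): flips 1 -> legal
(4,1): no bracket -> illegal
(4,5): flips 1 -> legal
(4,6): no bracket -> illegal
(5,3): no bracket -> illegal
(5,4): flips 1 -> legal
(5,6): no bracket -> illegal
(6,4): no bracket -> illegal
(6,5): no bracket -> illegal
(6,6): flips 3 -> legal
W mobility = 10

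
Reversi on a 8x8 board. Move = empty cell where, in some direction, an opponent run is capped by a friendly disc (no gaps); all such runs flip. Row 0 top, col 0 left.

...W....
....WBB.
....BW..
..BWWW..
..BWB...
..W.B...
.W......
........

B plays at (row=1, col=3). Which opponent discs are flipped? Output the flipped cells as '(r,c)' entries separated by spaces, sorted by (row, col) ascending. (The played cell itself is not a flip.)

Answer: (1,4)

Derivation:
Dir NW: first cell '.' (not opp) -> no flip
Dir N: opp run (0,3), next=edge -> no flip
Dir NE: first cell '.' (not opp) -> no flip
Dir W: first cell '.' (not opp) -> no flip
Dir E: opp run (1,4) capped by B -> flip
Dir SW: first cell '.' (not opp) -> no flip
Dir S: first cell '.' (not opp) -> no flip
Dir SE: first cell 'B' (not opp) -> no flip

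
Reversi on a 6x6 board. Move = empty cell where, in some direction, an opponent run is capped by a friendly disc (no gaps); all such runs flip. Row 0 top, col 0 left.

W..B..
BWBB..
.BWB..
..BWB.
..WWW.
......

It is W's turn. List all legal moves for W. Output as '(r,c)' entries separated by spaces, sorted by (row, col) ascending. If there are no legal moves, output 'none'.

Answer: (0,2) (0,4) (1,4) (2,0) (2,4) (2,5) (3,1) (3,5)

Derivation:
(0,1): no bracket -> illegal
(0,2): flips 1 -> legal
(0,4): flips 1 -> legal
(1,4): flips 2 -> legal
(2,0): flips 2 -> legal
(2,4): flips 2 -> legal
(2,5): flips 1 -> legal
(3,0): no bracket -> illegal
(3,1): flips 2 -> legal
(3,5): flips 1 -> legal
(4,1): no bracket -> illegal
(4,5): no bracket -> illegal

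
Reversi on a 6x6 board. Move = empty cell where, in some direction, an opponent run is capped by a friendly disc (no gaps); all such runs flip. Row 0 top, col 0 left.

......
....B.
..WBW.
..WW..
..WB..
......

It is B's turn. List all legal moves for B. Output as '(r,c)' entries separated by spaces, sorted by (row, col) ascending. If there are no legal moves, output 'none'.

(1,1): no bracket -> illegal
(1,2): no bracket -> illegal
(1,3): no bracket -> illegal
(1,5): no bracket -> illegal
(2,1): flips 2 -> legal
(2,5): flips 1 -> legal
(3,1): no bracket -> illegal
(3,4): flips 1 -> legal
(3,5): no bracket -> illegal
(4,1): flips 2 -> legal
(4,4): no bracket -> illegal
(5,1): no bracket -> illegal
(5,2): no bracket -> illegal
(5,3): no bracket -> illegal

Answer: (2,1) (2,5) (3,4) (4,1)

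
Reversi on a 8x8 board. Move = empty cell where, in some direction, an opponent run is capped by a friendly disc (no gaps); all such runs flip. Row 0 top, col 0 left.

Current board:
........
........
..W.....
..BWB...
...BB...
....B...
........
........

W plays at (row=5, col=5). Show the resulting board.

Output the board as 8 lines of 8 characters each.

Place W at (5,5); scan 8 dirs for brackets.
Dir NW: opp run (4,4) capped by W -> flip
Dir N: first cell '.' (not opp) -> no flip
Dir NE: first cell '.' (not opp) -> no flip
Dir W: opp run (5,4), next='.' -> no flip
Dir E: first cell '.' (not opp) -> no flip
Dir SW: first cell '.' (not opp) -> no flip
Dir S: first cell '.' (not opp) -> no flip
Dir SE: first cell '.' (not opp) -> no flip
All flips: (4,4)

Answer: ........
........
..W.....
..BWB...
...BW...
....BW..
........
........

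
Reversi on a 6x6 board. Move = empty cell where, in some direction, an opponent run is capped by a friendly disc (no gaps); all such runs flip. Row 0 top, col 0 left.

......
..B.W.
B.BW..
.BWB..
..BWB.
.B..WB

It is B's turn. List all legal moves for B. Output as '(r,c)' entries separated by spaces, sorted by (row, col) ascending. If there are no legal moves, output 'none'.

Answer: (1,3) (2,4) (3,4) (5,3)

Derivation:
(0,3): no bracket -> illegal
(0,4): no bracket -> illegal
(0,5): no bracket -> illegal
(1,3): flips 1 -> legal
(1,5): no bracket -> illegal
(2,1): no bracket -> illegal
(2,4): flips 1 -> legal
(2,5): no bracket -> illegal
(3,4): flips 1 -> legal
(4,1): no bracket -> illegal
(4,5): no bracket -> illegal
(5,2): no bracket -> illegal
(5,3): flips 2 -> legal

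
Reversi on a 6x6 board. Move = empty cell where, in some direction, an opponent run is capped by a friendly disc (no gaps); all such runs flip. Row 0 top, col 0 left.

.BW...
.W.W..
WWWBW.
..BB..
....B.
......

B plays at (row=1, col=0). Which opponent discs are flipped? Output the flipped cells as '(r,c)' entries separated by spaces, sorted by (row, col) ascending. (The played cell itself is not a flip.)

Dir NW: edge -> no flip
Dir N: first cell '.' (not opp) -> no flip
Dir NE: first cell 'B' (not opp) -> no flip
Dir W: edge -> no flip
Dir E: opp run (1,1), next='.' -> no flip
Dir SW: edge -> no flip
Dir S: opp run (2,0), next='.' -> no flip
Dir SE: opp run (2,1) capped by B -> flip

Answer: (2,1)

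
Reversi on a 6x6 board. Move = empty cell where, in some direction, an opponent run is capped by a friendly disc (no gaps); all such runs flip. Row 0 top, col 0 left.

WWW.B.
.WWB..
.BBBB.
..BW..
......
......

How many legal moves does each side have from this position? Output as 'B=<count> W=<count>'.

Answer: B=6 W=8

Derivation:
-- B to move --
(0,3): flips 1 -> legal
(1,0): flips 2 -> legal
(2,0): no bracket -> illegal
(3,4): flips 1 -> legal
(4,2): flips 1 -> legal
(4,3): flips 1 -> legal
(4,4): flips 1 -> legal
B mobility = 6
-- W to move --
(0,3): flips 2 -> legal
(0,5): no bracket -> illegal
(1,0): no bracket -> illegal
(1,4): flips 1 -> legal
(1,5): flips 1 -> legal
(2,0): no bracket -> illegal
(2,5): no bracket -> illegal
(3,0): flips 1 -> legal
(3,1): flips 2 -> legal
(3,4): flips 1 -> legal
(3,5): flips 2 -> legal
(4,1): no bracket -> illegal
(4,2): flips 2 -> legal
(4,3): no bracket -> illegal
W mobility = 8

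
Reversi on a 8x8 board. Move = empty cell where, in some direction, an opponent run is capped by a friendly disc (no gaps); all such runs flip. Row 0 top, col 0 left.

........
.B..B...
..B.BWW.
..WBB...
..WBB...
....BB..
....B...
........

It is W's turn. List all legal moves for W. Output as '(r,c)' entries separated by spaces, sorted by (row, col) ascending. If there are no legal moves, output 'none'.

Answer: (0,3) (1,2) (1,5) (2,3) (3,5) (4,5) (5,2) (6,5)

Derivation:
(0,0): no bracket -> illegal
(0,1): no bracket -> illegal
(0,2): no bracket -> illegal
(0,3): flips 1 -> legal
(0,4): no bracket -> illegal
(0,5): no bracket -> illegal
(1,0): no bracket -> illegal
(1,2): flips 1 -> legal
(1,3): no bracket -> illegal
(1,5): flips 2 -> legal
(2,0): no bracket -> illegal
(2,1): no bracket -> illegal
(2,3): flips 1 -> legal
(3,1): no bracket -> illegal
(3,5): flips 2 -> legal
(4,5): flips 2 -> legal
(4,6): no bracket -> illegal
(5,2): flips 2 -> legal
(5,3): no bracket -> illegal
(5,6): no bracket -> illegal
(6,3): no bracket -> illegal
(6,5): flips 2 -> legal
(6,6): no bracket -> illegal
(7,3): no bracket -> illegal
(7,4): no bracket -> illegal
(7,5): no bracket -> illegal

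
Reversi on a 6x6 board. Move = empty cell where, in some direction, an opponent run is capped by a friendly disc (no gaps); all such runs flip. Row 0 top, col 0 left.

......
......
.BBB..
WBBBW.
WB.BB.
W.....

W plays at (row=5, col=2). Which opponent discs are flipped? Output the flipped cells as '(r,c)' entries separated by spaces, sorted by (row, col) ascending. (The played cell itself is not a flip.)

Answer: (4,1) (4,3)

Derivation:
Dir NW: opp run (4,1) capped by W -> flip
Dir N: first cell '.' (not opp) -> no flip
Dir NE: opp run (4,3) capped by W -> flip
Dir W: first cell '.' (not opp) -> no flip
Dir E: first cell '.' (not opp) -> no flip
Dir SW: edge -> no flip
Dir S: edge -> no flip
Dir SE: edge -> no flip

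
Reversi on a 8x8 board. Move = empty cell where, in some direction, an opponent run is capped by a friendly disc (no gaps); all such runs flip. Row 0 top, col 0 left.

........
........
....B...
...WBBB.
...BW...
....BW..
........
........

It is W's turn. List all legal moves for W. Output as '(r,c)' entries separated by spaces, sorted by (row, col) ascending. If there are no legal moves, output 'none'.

Answer: (1,4) (1,5) (2,6) (3,7) (4,2) (5,3) (6,4)

Derivation:
(1,3): no bracket -> illegal
(1,4): flips 2 -> legal
(1,5): flips 1 -> legal
(2,3): no bracket -> illegal
(2,5): no bracket -> illegal
(2,6): flips 1 -> legal
(2,7): no bracket -> illegal
(3,2): no bracket -> illegal
(3,7): flips 3 -> legal
(4,2): flips 1 -> legal
(4,5): no bracket -> illegal
(4,6): no bracket -> illegal
(4,7): no bracket -> illegal
(5,2): no bracket -> illegal
(5,3): flips 2 -> legal
(6,3): no bracket -> illegal
(6,4): flips 1 -> legal
(6,5): no bracket -> illegal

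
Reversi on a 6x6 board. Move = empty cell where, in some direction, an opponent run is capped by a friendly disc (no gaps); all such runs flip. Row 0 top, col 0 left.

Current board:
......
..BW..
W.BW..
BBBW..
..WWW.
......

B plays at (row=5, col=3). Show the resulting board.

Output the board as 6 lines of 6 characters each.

Answer: ......
..BW..
W.BW..
BBBW..
..BWW.
...B..

Derivation:
Place B at (5,3); scan 8 dirs for brackets.
Dir NW: opp run (4,2) capped by B -> flip
Dir N: opp run (4,3) (3,3) (2,3) (1,3), next='.' -> no flip
Dir NE: opp run (4,4), next='.' -> no flip
Dir W: first cell '.' (not opp) -> no flip
Dir E: first cell '.' (not opp) -> no flip
Dir SW: edge -> no flip
Dir S: edge -> no flip
Dir SE: edge -> no flip
All flips: (4,2)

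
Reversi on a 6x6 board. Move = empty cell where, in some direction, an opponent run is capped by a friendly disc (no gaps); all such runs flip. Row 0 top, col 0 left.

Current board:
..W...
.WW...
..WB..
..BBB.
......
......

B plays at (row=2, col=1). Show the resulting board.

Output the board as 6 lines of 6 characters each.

Answer: ..W...
.WW...
.BBB..
..BBB.
......
......

Derivation:
Place B at (2,1); scan 8 dirs for brackets.
Dir NW: first cell '.' (not opp) -> no flip
Dir N: opp run (1,1), next='.' -> no flip
Dir NE: opp run (1,2), next='.' -> no flip
Dir W: first cell '.' (not opp) -> no flip
Dir E: opp run (2,2) capped by B -> flip
Dir SW: first cell '.' (not opp) -> no flip
Dir S: first cell '.' (not opp) -> no flip
Dir SE: first cell 'B' (not opp) -> no flip
All flips: (2,2)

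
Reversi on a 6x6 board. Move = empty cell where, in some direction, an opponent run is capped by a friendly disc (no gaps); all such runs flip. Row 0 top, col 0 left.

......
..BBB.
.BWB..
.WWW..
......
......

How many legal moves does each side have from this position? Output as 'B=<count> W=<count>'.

-- B to move --
(1,1): no bracket -> illegal
(2,0): no bracket -> illegal
(2,4): no bracket -> illegal
(3,0): no bracket -> illegal
(3,4): no bracket -> illegal
(4,0): flips 2 -> legal
(4,1): flips 2 -> legal
(4,2): flips 2 -> legal
(4,3): flips 2 -> legal
(4,4): no bracket -> illegal
B mobility = 4
-- W to move --
(0,1): no bracket -> illegal
(0,2): flips 1 -> legal
(0,3): flips 2 -> legal
(0,4): flips 1 -> legal
(0,5): flips 2 -> legal
(1,0): flips 1 -> legal
(1,1): flips 1 -> legal
(1,5): no bracket -> illegal
(2,0): flips 1 -> legal
(2,4): flips 1 -> legal
(2,5): no bracket -> illegal
(3,0): no bracket -> illegal
(3,4): no bracket -> illegal
W mobility = 8

Answer: B=4 W=8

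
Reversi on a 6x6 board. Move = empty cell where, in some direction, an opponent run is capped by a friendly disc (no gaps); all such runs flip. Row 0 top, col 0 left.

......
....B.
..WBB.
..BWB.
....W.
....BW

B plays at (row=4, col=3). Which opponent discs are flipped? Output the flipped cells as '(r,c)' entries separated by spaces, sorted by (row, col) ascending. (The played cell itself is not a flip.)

Dir NW: first cell 'B' (not opp) -> no flip
Dir N: opp run (3,3) capped by B -> flip
Dir NE: first cell 'B' (not opp) -> no flip
Dir W: first cell '.' (not opp) -> no flip
Dir E: opp run (4,4), next='.' -> no flip
Dir SW: first cell '.' (not opp) -> no flip
Dir S: first cell '.' (not opp) -> no flip
Dir SE: first cell 'B' (not opp) -> no flip

Answer: (3,3)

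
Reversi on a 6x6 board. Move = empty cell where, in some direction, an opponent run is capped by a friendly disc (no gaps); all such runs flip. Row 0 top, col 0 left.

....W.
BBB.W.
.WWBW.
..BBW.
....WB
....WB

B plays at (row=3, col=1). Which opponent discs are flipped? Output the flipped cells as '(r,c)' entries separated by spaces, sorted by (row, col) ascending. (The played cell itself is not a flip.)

Dir NW: first cell '.' (not opp) -> no flip
Dir N: opp run (2,1) capped by B -> flip
Dir NE: opp run (2,2), next='.' -> no flip
Dir W: first cell '.' (not opp) -> no flip
Dir E: first cell 'B' (not opp) -> no flip
Dir SW: first cell '.' (not opp) -> no flip
Dir S: first cell '.' (not opp) -> no flip
Dir SE: first cell '.' (not opp) -> no flip

Answer: (2,1)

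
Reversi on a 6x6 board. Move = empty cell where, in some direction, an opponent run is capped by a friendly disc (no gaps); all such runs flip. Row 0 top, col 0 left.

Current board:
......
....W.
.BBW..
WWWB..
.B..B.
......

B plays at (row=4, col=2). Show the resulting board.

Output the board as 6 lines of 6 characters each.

Place B at (4,2); scan 8 dirs for brackets.
Dir NW: opp run (3,1), next='.' -> no flip
Dir N: opp run (3,2) capped by B -> flip
Dir NE: first cell 'B' (not opp) -> no flip
Dir W: first cell 'B' (not opp) -> no flip
Dir E: first cell '.' (not opp) -> no flip
Dir SW: first cell '.' (not opp) -> no flip
Dir S: first cell '.' (not opp) -> no flip
Dir SE: first cell '.' (not opp) -> no flip
All flips: (3,2)

Answer: ......
....W.
.BBW..
WWBB..
.BB.B.
......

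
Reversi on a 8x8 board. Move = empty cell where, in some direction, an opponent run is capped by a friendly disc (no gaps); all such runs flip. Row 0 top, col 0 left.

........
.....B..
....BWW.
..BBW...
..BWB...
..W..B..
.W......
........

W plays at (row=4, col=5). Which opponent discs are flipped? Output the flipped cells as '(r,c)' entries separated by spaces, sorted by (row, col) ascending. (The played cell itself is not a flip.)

Answer: (4,4)

Derivation:
Dir NW: first cell 'W' (not opp) -> no flip
Dir N: first cell '.' (not opp) -> no flip
Dir NE: first cell '.' (not opp) -> no flip
Dir W: opp run (4,4) capped by W -> flip
Dir E: first cell '.' (not opp) -> no flip
Dir SW: first cell '.' (not opp) -> no flip
Dir S: opp run (5,5), next='.' -> no flip
Dir SE: first cell '.' (not opp) -> no flip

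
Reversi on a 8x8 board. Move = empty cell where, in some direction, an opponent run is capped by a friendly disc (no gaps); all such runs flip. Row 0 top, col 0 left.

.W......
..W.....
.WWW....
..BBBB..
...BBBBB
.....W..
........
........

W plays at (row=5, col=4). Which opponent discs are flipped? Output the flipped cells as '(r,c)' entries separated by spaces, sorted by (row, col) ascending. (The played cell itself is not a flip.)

Answer: (3,2) (4,3)

Derivation:
Dir NW: opp run (4,3) (3,2) capped by W -> flip
Dir N: opp run (4,4) (3,4), next='.' -> no flip
Dir NE: opp run (4,5), next='.' -> no flip
Dir W: first cell '.' (not opp) -> no flip
Dir E: first cell 'W' (not opp) -> no flip
Dir SW: first cell '.' (not opp) -> no flip
Dir S: first cell '.' (not opp) -> no flip
Dir SE: first cell '.' (not opp) -> no flip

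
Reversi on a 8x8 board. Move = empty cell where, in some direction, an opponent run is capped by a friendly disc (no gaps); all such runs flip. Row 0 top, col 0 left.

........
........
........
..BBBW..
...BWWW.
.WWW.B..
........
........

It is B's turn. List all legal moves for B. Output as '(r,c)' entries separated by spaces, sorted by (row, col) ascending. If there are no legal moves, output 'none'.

(2,4): no bracket -> illegal
(2,5): flips 2 -> legal
(2,6): no bracket -> illegal
(3,6): flips 1 -> legal
(3,7): flips 1 -> legal
(4,0): no bracket -> illegal
(4,1): no bracket -> illegal
(4,2): no bracket -> illegal
(4,7): flips 3 -> legal
(5,0): no bracket -> illegal
(5,4): flips 1 -> legal
(5,6): flips 1 -> legal
(5,7): no bracket -> illegal
(6,0): no bracket -> illegal
(6,1): flips 1 -> legal
(6,2): no bracket -> illegal
(6,3): flips 1 -> legal
(6,4): no bracket -> illegal

Answer: (2,5) (3,6) (3,7) (4,7) (5,4) (5,6) (6,1) (6,3)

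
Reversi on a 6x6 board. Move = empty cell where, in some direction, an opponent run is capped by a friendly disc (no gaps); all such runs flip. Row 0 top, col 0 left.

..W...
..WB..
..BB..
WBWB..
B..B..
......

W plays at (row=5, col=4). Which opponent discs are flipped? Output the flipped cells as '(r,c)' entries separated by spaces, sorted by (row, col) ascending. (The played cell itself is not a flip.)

Dir NW: opp run (4,3) capped by W -> flip
Dir N: first cell '.' (not opp) -> no flip
Dir NE: first cell '.' (not opp) -> no flip
Dir W: first cell '.' (not opp) -> no flip
Dir E: first cell '.' (not opp) -> no flip
Dir SW: edge -> no flip
Dir S: edge -> no flip
Dir SE: edge -> no flip

Answer: (4,3)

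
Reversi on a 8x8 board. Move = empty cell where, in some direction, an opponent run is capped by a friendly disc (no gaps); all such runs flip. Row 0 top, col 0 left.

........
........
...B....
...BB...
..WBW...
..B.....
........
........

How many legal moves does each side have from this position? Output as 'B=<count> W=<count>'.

-- B to move --
(3,1): no bracket -> illegal
(3,2): flips 1 -> legal
(3,5): no bracket -> illegal
(4,1): flips 1 -> legal
(4,5): flips 1 -> legal
(5,1): flips 1 -> legal
(5,3): no bracket -> illegal
(5,4): flips 1 -> legal
(5,5): flips 1 -> legal
B mobility = 6
-- W to move --
(1,2): no bracket -> illegal
(1,3): no bracket -> illegal
(1,4): no bracket -> illegal
(2,2): flips 1 -> legal
(2,4): flips 2 -> legal
(2,5): no bracket -> illegal
(3,2): no bracket -> illegal
(3,5): no bracket -> illegal
(4,1): no bracket -> illegal
(4,5): no bracket -> illegal
(5,1): no bracket -> illegal
(5,3): no bracket -> illegal
(5,4): no bracket -> illegal
(6,1): no bracket -> illegal
(6,2): flips 1 -> legal
(6,3): no bracket -> illegal
W mobility = 3

Answer: B=6 W=3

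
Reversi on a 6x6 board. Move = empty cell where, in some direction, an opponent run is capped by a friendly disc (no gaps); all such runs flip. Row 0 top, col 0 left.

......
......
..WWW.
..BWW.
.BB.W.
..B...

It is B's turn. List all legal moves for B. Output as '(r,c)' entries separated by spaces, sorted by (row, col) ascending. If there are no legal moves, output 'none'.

Answer: (1,2) (1,4) (1,5) (3,5)

Derivation:
(1,1): no bracket -> illegal
(1,2): flips 1 -> legal
(1,3): no bracket -> illegal
(1,4): flips 1 -> legal
(1,5): flips 2 -> legal
(2,1): no bracket -> illegal
(2,5): no bracket -> illegal
(3,1): no bracket -> illegal
(3,5): flips 2 -> legal
(4,3): no bracket -> illegal
(4,5): no bracket -> illegal
(5,3): no bracket -> illegal
(5,4): no bracket -> illegal
(5,5): no bracket -> illegal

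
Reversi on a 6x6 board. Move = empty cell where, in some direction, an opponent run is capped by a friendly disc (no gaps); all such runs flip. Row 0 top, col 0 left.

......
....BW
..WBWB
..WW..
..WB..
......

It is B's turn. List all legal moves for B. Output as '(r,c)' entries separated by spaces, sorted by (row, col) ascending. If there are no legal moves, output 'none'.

Answer: (0,5) (2,1) (3,4) (4,1)

Derivation:
(0,4): no bracket -> illegal
(0,5): flips 1 -> legal
(1,1): no bracket -> illegal
(1,2): no bracket -> illegal
(1,3): no bracket -> illegal
(2,1): flips 2 -> legal
(3,1): no bracket -> illegal
(3,4): flips 1 -> legal
(3,5): no bracket -> illegal
(4,1): flips 2 -> legal
(4,4): no bracket -> illegal
(5,1): no bracket -> illegal
(5,2): no bracket -> illegal
(5,3): no bracket -> illegal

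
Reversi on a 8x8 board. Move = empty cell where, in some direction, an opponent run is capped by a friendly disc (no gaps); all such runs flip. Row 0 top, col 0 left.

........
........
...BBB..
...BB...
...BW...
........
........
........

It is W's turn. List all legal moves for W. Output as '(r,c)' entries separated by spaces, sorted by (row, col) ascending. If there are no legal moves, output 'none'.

Answer: (1,4) (2,2) (4,2)

Derivation:
(1,2): no bracket -> illegal
(1,3): no bracket -> illegal
(1,4): flips 2 -> legal
(1,5): no bracket -> illegal
(1,6): no bracket -> illegal
(2,2): flips 1 -> legal
(2,6): no bracket -> illegal
(3,2): no bracket -> illegal
(3,5): no bracket -> illegal
(3,6): no bracket -> illegal
(4,2): flips 1 -> legal
(4,5): no bracket -> illegal
(5,2): no bracket -> illegal
(5,3): no bracket -> illegal
(5,4): no bracket -> illegal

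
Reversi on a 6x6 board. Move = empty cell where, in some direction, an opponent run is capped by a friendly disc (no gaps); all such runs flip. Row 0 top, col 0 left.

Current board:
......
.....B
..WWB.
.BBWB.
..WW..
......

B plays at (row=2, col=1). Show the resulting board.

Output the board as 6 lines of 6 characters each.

Place B at (2,1); scan 8 dirs for brackets.
Dir NW: first cell '.' (not opp) -> no flip
Dir N: first cell '.' (not opp) -> no flip
Dir NE: first cell '.' (not opp) -> no flip
Dir W: first cell '.' (not opp) -> no flip
Dir E: opp run (2,2) (2,3) capped by B -> flip
Dir SW: first cell '.' (not opp) -> no flip
Dir S: first cell 'B' (not opp) -> no flip
Dir SE: first cell 'B' (not opp) -> no flip
All flips: (2,2) (2,3)

Answer: ......
.....B
.BBBB.
.BBWB.
..WW..
......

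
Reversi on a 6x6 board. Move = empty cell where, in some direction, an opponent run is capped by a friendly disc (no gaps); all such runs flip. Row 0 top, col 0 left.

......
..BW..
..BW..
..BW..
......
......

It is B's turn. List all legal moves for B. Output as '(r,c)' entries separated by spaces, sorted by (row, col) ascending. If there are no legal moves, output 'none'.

Answer: (0,4) (1,4) (2,4) (3,4) (4,4)

Derivation:
(0,2): no bracket -> illegal
(0,3): no bracket -> illegal
(0,4): flips 1 -> legal
(1,4): flips 2 -> legal
(2,4): flips 1 -> legal
(3,4): flips 2 -> legal
(4,2): no bracket -> illegal
(4,3): no bracket -> illegal
(4,4): flips 1 -> legal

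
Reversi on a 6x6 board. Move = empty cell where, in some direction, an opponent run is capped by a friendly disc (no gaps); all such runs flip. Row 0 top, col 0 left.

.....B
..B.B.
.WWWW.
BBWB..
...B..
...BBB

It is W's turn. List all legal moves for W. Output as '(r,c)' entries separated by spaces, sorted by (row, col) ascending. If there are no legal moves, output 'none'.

(0,1): flips 1 -> legal
(0,2): flips 1 -> legal
(0,3): flips 1 -> legal
(0,4): flips 1 -> legal
(1,1): no bracket -> illegal
(1,3): no bracket -> illegal
(1,5): no bracket -> illegal
(2,0): no bracket -> illegal
(2,5): no bracket -> illegal
(3,4): flips 1 -> legal
(4,0): flips 1 -> legal
(4,1): flips 1 -> legal
(4,2): flips 1 -> legal
(4,4): flips 1 -> legal
(4,5): no bracket -> illegal
(5,2): no bracket -> illegal

Answer: (0,1) (0,2) (0,3) (0,4) (3,4) (4,0) (4,1) (4,2) (4,4)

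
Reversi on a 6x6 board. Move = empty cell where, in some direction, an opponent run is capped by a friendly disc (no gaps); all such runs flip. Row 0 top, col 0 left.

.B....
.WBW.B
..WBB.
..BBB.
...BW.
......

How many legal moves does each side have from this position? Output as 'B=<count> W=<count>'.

Answer: B=9 W=6

Derivation:
-- B to move --
(0,0): flips 2 -> legal
(0,2): flips 1 -> legal
(0,3): flips 1 -> legal
(0,4): no bracket -> illegal
(1,0): flips 1 -> legal
(1,4): flips 1 -> legal
(2,0): no bracket -> illegal
(2,1): flips 2 -> legal
(3,1): no bracket -> illegal
(3,5): no bracket -> illegal
(4,5): flips 1 -> legal
(5,3): no bracket -> illegal
(5,4): flips 1 -> legal
(5,5): flips 1 -> legal
B mobility = 9
-- W to move --
(0,0): no bracket -> illegal
(0,2): flips 1 -> legal
(0,3): no bracket -> illegal
(0,4): no bracket -> illegal
(0,5): no bracket -> illegal
(1,0): no bracket -> illegal
(1,4): flips 2 -> legal
(2,1): no bracket -> illegal
(2,5): flips 2 -> legal
(3,1): no bracket -> illegal
(3,5): flips 1 -> legal
(4,1): no bracket -> illegal
(4,2): flips 2 -> legal
(4,5): no bracket -> illegal
(5,2): no bracket -> illegal
(5,3): flips 3 -> legal
(5,4): no bracket -> illegal
W mobility = 6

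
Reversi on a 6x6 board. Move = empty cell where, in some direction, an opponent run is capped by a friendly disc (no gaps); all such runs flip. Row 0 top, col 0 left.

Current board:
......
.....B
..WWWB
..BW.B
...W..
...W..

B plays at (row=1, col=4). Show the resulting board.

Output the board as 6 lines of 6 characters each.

Answer: ......
....BB
..WBWB
..BW.B
...W..
...W..

Derivation:
Place B at (1,4); scan 8 dirs for brackets.
Dir NW: first cell '.' (not opp) -> no flip
Dir N: first cell '.' (not opp) -> no flip
Dir NE: first cell '.' (not opp) -> no flip
Dir W: first cell '.' (not opp) -> no flip
Dir E: first cell 'B' (not opp) -> no flip
Dir SW: opp run (2,3) capped by B -> flip
Dir S: opp run (2,4), next='.' -> no flip
Dir SE: first cell 'B' (not opp) -> no flip
All flips: (2,3)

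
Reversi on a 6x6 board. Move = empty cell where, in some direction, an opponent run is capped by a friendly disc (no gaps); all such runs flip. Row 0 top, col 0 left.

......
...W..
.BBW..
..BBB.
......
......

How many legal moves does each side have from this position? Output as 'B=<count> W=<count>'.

Answer: B=5 W=5

Derivation:
-- B to move --
(0,2): no bracket -> illegal
(0,3): flips 2 -> legal
(0,4): flips 1 -> legal
(1,2): flips 1 -> legal
(1,4): flips 1 -> legal
(2,4): flips 1 -> legal
B mobility = 5
-- W to move --
(1,0): no bracket -> illegal
(1,1): no bracket -> illegal
(1,2): no bracket -> illegal
(2,0): flips 2 -> legal
(2,4): no bracket -> illegal
(2,5): no bracket -> illegal
(3,0): no bracket -> illegal
(3,1): flips 1 -> legal
(3,5): no bracket -> illegal
(4,1): flips 1 -> legal
(4,2): no bracket -> illegal
(4,3): flips 1 -> legal
(4,4): no bracket -> illegal
(4,5): flips 1 -> legal
W mobility = 5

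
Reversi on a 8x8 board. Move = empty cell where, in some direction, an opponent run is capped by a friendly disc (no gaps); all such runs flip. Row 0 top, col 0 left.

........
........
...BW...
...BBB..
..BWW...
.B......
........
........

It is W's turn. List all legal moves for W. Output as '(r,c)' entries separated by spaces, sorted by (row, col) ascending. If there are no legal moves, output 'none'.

Answer: (1,3) (2,2) (2,5) (2,6) (4,1) (4,6) (6,0)

Derivation:
(1,2): no bracket -> illegal
(1,3): flips 2 -> legal
(1,4): no bracket -> illegal
(2,2): flips 2 -> legal
(2,5): flips 1 -> legal
(2,6): flips 1 -> legal
(3,1): no bracket -> illegal
(3,2): no bracket -> illegal
(3,6): no bracket -> illegal
(4,0): no bracket -> illegal
(4,1): flips 1 -> legal
(4,5): no bracket -> illegal
(4,6): flips 1 -> legal
(5,0): no bracket -> illegal
(5,2): no bracket -> illegal
(5,3): no bracket -> illegal
(6,0): flips 3 -> legal
(6,1): no bracket -> illegal
(6,2): no bracket -> illegal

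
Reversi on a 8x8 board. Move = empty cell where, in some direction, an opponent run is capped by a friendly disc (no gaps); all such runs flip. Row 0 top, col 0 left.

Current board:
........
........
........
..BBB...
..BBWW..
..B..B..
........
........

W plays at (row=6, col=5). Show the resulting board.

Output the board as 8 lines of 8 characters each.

Answer: ........
........
........
..BBB...
..BBWW..
..B..W..
.....W..
........

Derivation:
Place W at (6,5); scan 8 dirs for brackets.
Dir NW: first cell '.' (not opp) -> no flip
Dir N: opp run (5,5) capped by W -> flip
Dir NE: first cell '.' (not opp) -> no flip
Dir W: first cell '.' (not opp) -> no flip
Dir E: first cell '.' (not opp) -> no flip
Dir SW: first cell '.' (not opp) -> no flip
Dir S: first cell '.' (not opp) -> no flip
Dir SE: first cell '.' (not opp) -> no flip
All flips: (5,5)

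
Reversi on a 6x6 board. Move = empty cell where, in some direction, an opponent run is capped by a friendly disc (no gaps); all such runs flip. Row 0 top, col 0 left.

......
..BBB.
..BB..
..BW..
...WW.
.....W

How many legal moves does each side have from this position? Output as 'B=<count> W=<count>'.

-- B to move --
(2,4): no bracket -> illegal
(3,4): flips 1 -> legal
(3,5): no bracket -> illegal
(4,2): no bracket -> illegal
(4,5): no bracket -> illegal
(5,2): no bracket -> illegal
(5,3): flips 2 -> legal
(5,4): flips 1 -> legal
B mobility = 3
-- W to move --
(0,1): no bracket -> illegal
(0,2): no bracket -> illegal
(0,3): flips 2 -> legal
(0,4): no bracket -> illegal
(0,5): no bracket -> illegal
(1,1): flips 1 -> legal
(1,5): no bracket -> illegal
(2,1): flips 1 -> legal
(2,4): no bracket -> illegal
(2,5): no bracket -> illegal
(3,1): flips 1 -> legal
(3,4): no bracket -> illegal
(4,1): no bracket -> illegal
(4,2): no bracket -> illegal
W mobility = 4

Answer: B=3 W=4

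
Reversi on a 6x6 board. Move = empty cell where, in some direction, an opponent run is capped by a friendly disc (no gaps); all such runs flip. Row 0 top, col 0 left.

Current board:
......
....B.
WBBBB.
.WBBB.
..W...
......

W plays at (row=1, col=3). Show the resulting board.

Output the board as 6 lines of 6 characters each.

Place W at (1,3); scan 8 dirs for brackets.
Dir NW: first cell '.' (not opp) -> no flip
Dir N: first cell '.' (not opp) -> no flip
Dir NE: first cell '.' (not opp) -> no flip
Dir W: first cell '.' (not opp) -> no flip
Dir E: opp run (1,4), next='.' -> no flip
Dir SW: opp run (2,2) capped by W -> flip
Dir S: opp run (2,3) (3,3), next='.' -> no flip
Dir SE: opp run (2,4), next='.' -> no flip
All flips: (2,2)

Answer: ......
...WB.
WBWBB.
.WBBB.
..W...
......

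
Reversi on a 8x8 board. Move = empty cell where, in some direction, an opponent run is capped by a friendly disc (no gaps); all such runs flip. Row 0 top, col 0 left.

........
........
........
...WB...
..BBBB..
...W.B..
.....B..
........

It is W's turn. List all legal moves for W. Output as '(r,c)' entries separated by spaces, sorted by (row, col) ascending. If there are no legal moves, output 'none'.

(2,3): no bracket -> illegal
(2,4): no bracket -> illegal
(2,5): no bracket -> illegal
(3,1): flips 1 -> legal
(3,2): no bracket -> illegal
(3,5): flips 2 -> legal
(3,6): no bracket -> illegal
(4,1): no bracket -> illegal
(4,6): no bracket -> illegal
(5,1): flips 1 -> legal
(5,2): no bracket -> illegal
(5,4): no bracket -> illegal
(5,6): no bracket -> illegal
(6,4): no bracket -> illegal
(6,6): flips 2 -> legal
(7,4): no bracket -> illegal
(7,5): no bracket -> illegal
(7,6): no bracket -> illegal

Answer: (3,1) (3,5) (5,1) (6,6)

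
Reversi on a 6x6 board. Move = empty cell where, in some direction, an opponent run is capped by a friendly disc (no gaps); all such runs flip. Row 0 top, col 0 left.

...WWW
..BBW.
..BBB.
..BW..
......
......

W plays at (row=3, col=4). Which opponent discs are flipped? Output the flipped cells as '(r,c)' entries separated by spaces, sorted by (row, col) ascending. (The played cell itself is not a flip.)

Answer: (2,4)

Derivation:
Dir NW: opp run (2,3) (1,2), next='.' -> no flip
Dir N: opp run (2,4) capped by W -> flip
Dir NE: first cell '.' (not opp) -> no flip
Dir W: first cell 'W' (not opp) -> no flip
Dir E: first cell '.' (not opp) -> no flip
Dir SW: first cell '.' (not opp) -> no flip
Dir S: first cell '.' (not opp) -> no flip
Dir SE: first cell '.' (not opp) -> no flip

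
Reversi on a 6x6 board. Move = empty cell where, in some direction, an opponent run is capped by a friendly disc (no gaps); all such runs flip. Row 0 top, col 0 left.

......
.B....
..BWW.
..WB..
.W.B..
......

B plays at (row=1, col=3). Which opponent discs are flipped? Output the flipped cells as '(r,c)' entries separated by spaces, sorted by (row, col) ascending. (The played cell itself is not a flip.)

Answer: (2,3)

Derivation:
Dir NW: first cell '.' (not opp) -> no flip
Dir N: first cell '.' (not opp) -> no flip
Dir NE: first cell '.' (not opp) -> no flip
Dir W: first cell '.' (not opp) -> no flip
Dir E: first cell '.' (not opp) -> no flip
Dir SW: first cell 'B' (not opp) -> no flip
Dir S: opp run (2,3) capped by B -> flip
Dir SE: opp run (2,4), next='.' -> no flip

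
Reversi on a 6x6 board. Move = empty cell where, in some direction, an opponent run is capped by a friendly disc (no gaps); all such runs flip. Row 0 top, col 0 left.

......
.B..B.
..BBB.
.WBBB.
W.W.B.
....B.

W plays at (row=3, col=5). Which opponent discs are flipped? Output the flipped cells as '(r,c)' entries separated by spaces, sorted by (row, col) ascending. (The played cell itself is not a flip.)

Dir NW: opp run (2,4), next='.' -> no flip
Dir N: first cell '.' (not opp) -> no flip
Dir NE: edge -> no flip
Dir W: opp run (3,4) (3,3) (3,2) capped by W -> flip
Dir E: edge -> no flip
Dir SW: opp run (4,4), next='.' -> no flip
Dir S: first cell '.' (not opp) -> no flip
Dir SE: edge -> no flip

Answer: (3,2) (3,3) (3,4)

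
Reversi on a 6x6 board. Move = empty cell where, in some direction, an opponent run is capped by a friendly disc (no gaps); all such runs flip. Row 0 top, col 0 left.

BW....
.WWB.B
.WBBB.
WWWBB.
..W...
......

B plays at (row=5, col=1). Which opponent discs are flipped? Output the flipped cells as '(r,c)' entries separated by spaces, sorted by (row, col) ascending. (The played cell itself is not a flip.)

Dir NW: first cell '.' (not opp) -> no flip
Dir N: first cell '.' (not opp) -> no flip
Dir NE: opp run (4,2) capped by B -> flip
Dir W: first cell '.' (not opp) -> no flip
Dir E: first cell '.' (not opp) -> no flip
Dir SW: edge -> no flip
Dir S: edge -> no flip
Dir SE: edge -> no flip

Answer: (4,2)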